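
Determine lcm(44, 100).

1100

gcd first: 100 = 2·44 + 12; 44 = 3·12 + 8; 12 = 1·8 + 4; 8 = 2·4 + 0 → gcd = 4
lcm = 44·100/gcd = 4400/4 = 1100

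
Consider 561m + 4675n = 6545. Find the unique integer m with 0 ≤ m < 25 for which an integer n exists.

Reduce mod 4675: 561m ≡ 6545 (mod 4675). With g = gcd(561, 4675) = 187 dividing 6545, divide through: 3m ≡ 35 (mod 25).
Since gcd(3, 25) = 1, m ≡ 35·(3)⁻¹ ≡ 20 (mod 25). Smallest non-negative: 20.

20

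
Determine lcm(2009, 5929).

243089

2009 = 7² · 41; 5929 = 7² · 11²
max exponents: 7² · 11² · 41 = 243089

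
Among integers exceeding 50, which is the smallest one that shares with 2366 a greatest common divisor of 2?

2366 = 2·1183. Any a with gcd(a, 2366) = 2 is a multiple of 2, say 2s, with s coprime to 1183.
Need s > 50/2, so s ≥ 26. First s ≥ 26 with gcd(s, 1183) = 1 is s = 27. Thus a = 2·27 = 54.

54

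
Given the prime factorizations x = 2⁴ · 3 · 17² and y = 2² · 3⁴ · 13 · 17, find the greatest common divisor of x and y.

min exponent per shared prime: 2² · 3 · 17 = 204

204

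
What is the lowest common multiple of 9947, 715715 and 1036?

9947 = 7³ · 29; 715715 = 5 · 7 · 11² · 13²; 1036 = 2² · 7 · 37
lcm takes max exponent of each prime: 2² · 5 · 7³ · 11² · 13² · 29 · 37 = 150520590220

150520590220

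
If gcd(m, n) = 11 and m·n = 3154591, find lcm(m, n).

For any two positive integers, gcd × lcm equals their product. Hence lcm = 3154591 / 11 = 286781.

286781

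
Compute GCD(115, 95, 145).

5

115 = 5 · 23; 95 = 5 · 19; 145 = 5 · 29
gcd takes min exponent of each prime: 5 = 5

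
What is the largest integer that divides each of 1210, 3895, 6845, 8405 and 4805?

1210 = 2 · 5 · 11²; 3895 = 5 · 19 · 41; 6845 = 5 · 37²; 8405 = 5 · 41²; 4805 = 5 · 31²
gcd takes min exponent of each prime: 5 = 5

5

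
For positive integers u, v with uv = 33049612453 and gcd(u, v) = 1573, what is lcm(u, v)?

21010561

gcd·lcm = product, so lcm = 33049612453/1573 = 21010561.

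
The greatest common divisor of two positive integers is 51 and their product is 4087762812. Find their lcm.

80152212

For any two positive integers, gcd × lcm equals their product. Hence lcm = 4087762812 / 51 = 80152212.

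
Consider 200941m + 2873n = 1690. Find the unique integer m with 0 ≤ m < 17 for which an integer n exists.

Euclid: 200941 = 69·2873 + 2704; 2873 = 1·2704 + 169; 2704 = 16·169 + 0 → gcd = 169; 1690 = 169·10.
Back-substitution yields 200941·(-1) + 2873·(70) = 169, so one solution is m = -1·10 = -10, n = 70·10 = 700.
Solutions in m differ by 2873/169 = 17; the one in [0, 17) is -10 mod 17 = 7.

7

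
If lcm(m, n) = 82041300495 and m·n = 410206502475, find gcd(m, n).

5

From gcd × lcm = mn: gcd = 410206502475 / 82041300495 = 5.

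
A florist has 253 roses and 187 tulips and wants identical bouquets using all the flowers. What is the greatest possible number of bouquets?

11

253 = 11 · 23
187 = 11 · 17
Common: 11 = 11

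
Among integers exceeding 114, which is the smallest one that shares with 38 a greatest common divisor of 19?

133

gcd(k, 38) = 19 forces 19 | k; write k = 19s. Then gcd(19s, 19·2) = 19·gcd(s, 2), so need gcd(s, 2) = 1.
19s > 114 gives s ≥ 7. The least s ≥ 7 coprime to 2 is 7, so k = 19·7 = 133.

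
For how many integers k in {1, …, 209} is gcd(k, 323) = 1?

186

Prime factors of 323: 17, 19. Count integers ≤ 209 divisible by none of them.
By inclusion–exclusion: 209 − ⌊209/17⌋ − ⌊209/19⌋ + ⌊209/323⌋ = 186.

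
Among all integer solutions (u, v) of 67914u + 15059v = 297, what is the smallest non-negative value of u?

Euclid: 67914 = 4·15059 + 7678; 15059 = 1·7678 + 7381; 7678 = 1·7381 + 297; 7381 = 24·297 + 253; 297 = 1·253 + 44; 253 = 5·44 + 33; 44 = 1·33 + 11; 33 = 3·11 + 0 → gcd = 11; 297 = 11·27.
Back-substitution yields 67914·(355) + 15059·(-1601) = 11, so one solution is u = 355·27 = 9585, v = -1601·27 = -43227.
Solutions in u differ by 15059/11 = 1369; the one in [0, 1369) is 9585 mod 1369 = 2.

2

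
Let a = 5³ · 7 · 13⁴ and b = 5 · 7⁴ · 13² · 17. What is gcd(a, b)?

5915

min exponent per shared prime: 5 · 7 · 13² = 5915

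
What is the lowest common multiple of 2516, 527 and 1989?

9125532

2516 = 2² · 17 · 37; 527 = 17 · 31; 1989 = 3² · 13 · 17
lcm takes max exponent of each prime: 2² · 3² · 13 · 17 · 31 · 37 = 9125532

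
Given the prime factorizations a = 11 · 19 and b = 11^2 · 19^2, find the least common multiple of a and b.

max exponent per prime: 11^2 · 19^2 = 43681

43681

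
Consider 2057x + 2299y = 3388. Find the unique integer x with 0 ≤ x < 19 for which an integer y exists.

gcd(2057, 2299) = 121 (Euclid: 2299 = 1·2057 + 242; 2057 = 8·242 + 121; 242 = 2·121 + 0), and 121 | 3388.
Extended Euclid: 2057·(9) + 2299·(-8) = 121. Scale by 28: x₀ = 252.
General solution x = x₀ + 19t; reducing mod 19 gives x = 5 (and y = -3).

5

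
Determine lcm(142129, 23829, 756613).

89719926153

142129 = 13² · 29²; 23829 = 3 · 13² · 47; 756613 = 11² · 13² · 37
lcm takes max exponent of each prime: 3 · 11² · 13² · 29² · 37 · 47 = 89719926153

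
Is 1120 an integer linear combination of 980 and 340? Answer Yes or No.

gcd(980, 340): 980 = 2·340 + 300; 340 = 1·300 + 40; 300 = 7·40 + 20; 40 = 2·20 + 0 → 20
20 divides 1120, so a solution exists.

Yes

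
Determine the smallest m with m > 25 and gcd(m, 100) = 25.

gcd(m, 100) = 25 forces 25 | m; write m = 25s. Then gcd(25s, 25·4) = 25·gcd(s, 4), so need gcd(s, 4) = 1.
25s > 25 gives s ≥ 2. The least s ≥ 2 coprime to 4 is 3, so m = 25·3 = 75.

75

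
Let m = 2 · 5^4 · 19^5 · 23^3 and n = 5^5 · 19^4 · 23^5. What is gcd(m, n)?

991009754375

min exponent per shared prime: 5^4 · 19^4 · 23^3 = 991009754375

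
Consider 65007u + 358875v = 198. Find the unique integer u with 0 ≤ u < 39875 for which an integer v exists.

gcd(65007, 358875) = 9 (Euclid: 358875 = 5·65007 + 33840; 65007 = 1·33840 + 31167; 33840 = 1·31167 + 2673; 31167 = 11·2673 + 1764; 2673 = 1·1764 + 909; 1764 = 1·909 + 855; 909 = 1·855 + 54; 855 = 15·54 + 45; 54 = 1·45 + 9; 45 = 5·9 + 0), and 9 | 198.
Extended Euclid: 65007·(-6713) + 358875·(1216) = 9. Scale by 22: u₀ = -147686.
General solution u = u₀ + 39875t; reducing mod 39875 gives u = 11814 (and v = -2140).

11814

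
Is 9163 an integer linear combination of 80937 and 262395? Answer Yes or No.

By Bézout, 80937p − 262395q = 9163 has integer solutions iff gcd(80937, 262395) | 9163.
Euclid: 262395 = 3·80937 + 19584; 80937 = 4·19584 + 2601; 19584 = 7·2601 + 1377; 2601 = 1·1377 + 1224; 1377 = 1·1224 + 153; 1224 = 8·153 + 0. gcd = 153; 9163 mod 153 = 136. No.

No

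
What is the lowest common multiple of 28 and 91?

364

gcd first: 91 = 3·28 + 7; 28 = 4·7 + 0 → gcd = 7
lcm = 28·91/gcd = 2548/7 = 364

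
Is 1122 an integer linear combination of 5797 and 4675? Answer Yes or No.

Yes

By Bézout, 5797x + 4675y = 1122 has integer solutions iff gcd(5797, 4675) | 1122.
Euclid: 5797 = 1·4675 + 1122; 4675 = 4·1122 + 187; 1122 = 6·187 + 0. gcd = 187; 1122 mod 187 = 0. Yes.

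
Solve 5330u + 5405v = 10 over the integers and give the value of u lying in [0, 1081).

gcd(5330, 5405) = 5 (Euclid: 5405 = 1·5330 + 75; 5330 = 71·75 + 5; 75 = 15·5 + 0), and 5 | 10.
Extended Euclid: 5330·(72) + 5405·(-71) = 5. Scale by 2: u₀ = 144.
General solution u = u₀ + 1081t; reducing mod 1081 gives u = 144 (and v = -142).

144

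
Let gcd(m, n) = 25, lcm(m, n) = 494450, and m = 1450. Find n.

8525

m·n = gcd·lcm = 25·494450 = 12361250, so n = 12361250/1450 = 8525.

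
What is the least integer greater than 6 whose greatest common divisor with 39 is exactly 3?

9

Multiples of 3 above 6: 3·3, 3·4, … . Need the cofactor coprime to 39/3 = 13.
Checking s = 3, 4, … the first with gcd(s, 13) = 1 is s = 3, giving 9.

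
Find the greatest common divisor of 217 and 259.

217 = 7 · 31
259 = 7 · 37
Common: 7 = 7

7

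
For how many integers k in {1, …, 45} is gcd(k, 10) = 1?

10 = 2·5. Inclusion–exclusion on these primes:
45 − ⌊45/2⌋ − ⌊45/5⌋ + ⌊45/10⌋ = 18

18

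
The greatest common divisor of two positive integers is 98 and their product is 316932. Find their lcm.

gcd·lcm = product, so lcm = 316932/98 = 3234.

3234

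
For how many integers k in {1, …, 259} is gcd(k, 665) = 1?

168

665 = 5·7·19. Inclusion–exclusion on these primes:
259 − ⌊259/5⌋ − ⌊259/7⌋ − ⌊259/19⌋ + ⌊259/35⌋ + ⌊259/95⌋ + ⌊259/133⌋ − ⌊259/665⌋ = 168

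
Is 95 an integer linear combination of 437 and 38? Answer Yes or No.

By Bézout, 437x + 38y = 95 has integer solutions iff gcd(437, 38) | 95.
Euclid: 437 = 11·38 + 19; 38 = 2·19 + 0. gcd = 19; 95 mod 19 = 0. Yes.

Yes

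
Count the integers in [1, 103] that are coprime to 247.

91

Prime factors of 247: 13, 19. Count integers ≤ 103 divisible by none of them.
By inclusion–exclusion: 103 − ⌊103/13⌋ − ⌊103/19⌋ + ⌊103/247⌋ = 91.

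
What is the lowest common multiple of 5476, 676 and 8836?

2044305796

5476 = 2² · 37²; 676 = 2² · 13²; 8836 = 2² · 47²
lcm takes max exponent of each prime: 2² · 13² · 37² · 47² = 2044305796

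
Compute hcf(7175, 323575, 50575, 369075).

175

7175 = 5² · 7 · 41; 323575 = 5² · 7 · 43²; 50575 = 5² · 7 · 17²; 369075 = 3 · 5² · 7 · 19 · 37
gcd takes min exponent of each prime: 5² · 7 = 175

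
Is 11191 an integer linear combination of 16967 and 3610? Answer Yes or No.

Yes

By Bézout, 16967x − 3610y = 11191 has integer solutions iff gcd(16967, 3610) | 11191.
Euclid: 16967 = 4·3610 + 2527; 3610 = 1·2527 + 1083; 2527 = 2·1083 + 361; 1083 = 3·361 + 0. gcd = 361; 11191 mod 361 = 0. Yes.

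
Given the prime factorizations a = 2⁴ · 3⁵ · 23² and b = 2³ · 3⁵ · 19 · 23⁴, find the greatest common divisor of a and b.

min exponent per shared prime: 2³ · 3⁵ · 23² = 1028376

1028376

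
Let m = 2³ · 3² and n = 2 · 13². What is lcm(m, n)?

max exponent per prime: 2³ · 3² · 13² = 12168

12168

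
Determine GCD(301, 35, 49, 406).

7

gcd(301, 35): 301 = 8·35 + 21; 35 = 1·21 + 14; 21 = 1·14 + 7; 14 = 2·7 + 0 → 7
gcd(7, 49): 49 = 7·7 + 0 → 7
gcd(7, 406): 406 = 58·7 + 0 → 7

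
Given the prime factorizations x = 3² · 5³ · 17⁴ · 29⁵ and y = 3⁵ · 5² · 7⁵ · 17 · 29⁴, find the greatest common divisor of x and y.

min exponent per shared prime: 3² · 5² · 17 · 29⁴ = 2705349825

2705349825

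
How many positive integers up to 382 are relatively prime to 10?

10 = 2·5. Inclusion–exclusion on these primes:
382 − ⌊382/2⌋ − ⌊382/5⌋ + ⌊382/10⌋ = 153

153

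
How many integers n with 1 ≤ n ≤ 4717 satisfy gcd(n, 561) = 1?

2691

Prime factors of 561: 3, 11, 17. Count integers ≤ 4717 divisible by none of them.
By inclusion–exclusion: 4717 − ⌊4717/3⌋ − ⌊4717/11⌋ − ⌊4717/17⌋ + ⌊4717/33⌋ + ⌊4717/51⌋ + ⌊4717/187⌋ − ⌊4717/561⌋ = 2691.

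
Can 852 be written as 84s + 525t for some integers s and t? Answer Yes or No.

By Bézout, 84s + 525t = 852 has integer solutions iff gcd(84, 525) | 852.
Euclid: 525 = 6·84 + 21; 84 = 4·21 + 0. gcd = 21; 852 mod 21 = 12. No.

No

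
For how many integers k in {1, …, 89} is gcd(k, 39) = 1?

Prime factors of 39: 3, 13. Count integers ≤ 89 divisible by none of them.
By inclusion–exclusion: 89 − ⌊89/3⌋ − ⌊89/13⌋ + ⌊89/39⌋ = 56.

56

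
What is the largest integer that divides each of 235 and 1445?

5

235 = 5 · 47
1445 = 5 · 17²
Common: 5 = 5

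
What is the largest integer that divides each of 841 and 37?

Euclid: 841 = 22·37 + 27; 37 = 1·27 + 10; 27 = 2·10 + 7; 10 = 1·7 + 3; 7 = 2·3 + 1; 3 = 3·1 + 0. Last nonzero remainder: 1.

1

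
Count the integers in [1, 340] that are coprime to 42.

97

Prime factors of 42: 2, 3, 7. Count integers ≤ 340 divisible by none of them.
By inclusion–exclusion: 340 − ⌊340/2⌋ − ⌊340/3⌋ − ⌊340/7⌋ + ⌊340/6⌋ + ⌊340/14⌋ + ⌊340/21⌋ − ⌊340/42⌋ = 97.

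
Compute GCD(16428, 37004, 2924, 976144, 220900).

4

16428 = 2² · 3 · 37²; 37004 = 2² · 11 · 29²; 2924 = 2² · 17 · 43; 976144 = 2⁴ · 13² · 19²; 220900 = 2² · 5² · 47²
gcd takes min exponent of each prime: 2² = 4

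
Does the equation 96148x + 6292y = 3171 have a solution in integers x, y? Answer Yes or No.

By Bézout, 96148x + 6292y = 3171 has integer solutions iff gcd(96148, 6292) | 3171.
Euclid: 96148 = 15·6292 + 1768; 6292 = 3·1768 + 988; 1768 = 1·988 + 780; 988 = 1·780 + 208; 780 = 3·208 + 156; 208 = 1·156 + 52; 156 = 3·52 + 0. gcd = 52; 3171 mod 52 = 51. No.

No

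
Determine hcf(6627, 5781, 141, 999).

3

6627 = 3 · 47²; 5781 = 3 · 41 · 47; 141 = 3 · 47; 999 = 3³ · 37
gcd takes min exponent of each prime: 3 = 3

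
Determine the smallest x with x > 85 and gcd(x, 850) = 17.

119

850 = 17·50. Any x with gcd(x, 850) = 17 is a multiple of 17, say 17s, with s coprime to 50.
Need s > 85/17, so s ≥ 6. First s ≥ 6 with gcd(s, 50) = 1 is s = 7. Thus x = 17·7 = 119.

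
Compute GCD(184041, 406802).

184041 = 3² · 11² · 13²
406802 = 2 · 11² · 41²
Common: 11² = 121

121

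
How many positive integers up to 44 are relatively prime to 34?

21

34 = 2·17. Inclusion–exclusion on these primes:
44 − ⌊44/2⌋ − ⌊44/17⌋ + ⌊44/34⌋ = 21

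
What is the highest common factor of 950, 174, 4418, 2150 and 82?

2

950 = 2 · 5² · 19; 174 = 2 · 3 · 29; 4418 = 2 · 47²; 2150 = 2 · 5² · 43; 82 = 2 · 41
gcd takes min exponent of each prime: 2 = 2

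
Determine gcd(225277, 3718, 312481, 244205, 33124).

225277 = 13² · 31 · 43; 3718 = 2 · 11 · 13²; 312481 = 13² · 43²; 244205 = 5 · 13² · 17²; 33124 = 2² · 7² · 13²
gcd takes min exponent of each prime: 13² = 169

169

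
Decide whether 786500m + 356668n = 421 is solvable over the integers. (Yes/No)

No

gcd(786500, 356668): 786500 = 2·356668 + 73164; 356668 = 4·73164 + 64012; 73164 = 1·64012 + 9152; 64012 = 6·9152 + 9100; 9152 = 1·9100 + 52; 9100 = 175·52 + 0 → 52
52 does not divide 421, so a solution does not exist.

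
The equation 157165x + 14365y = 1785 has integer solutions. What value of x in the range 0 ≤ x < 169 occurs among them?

150

Reduce mod 14365: 157165x ≡ 1785 (mod 14365). With g = gcd(157165, 14365) = 85 dividing 1785, divide through: 1849x ≡ 21 (mod 169).
Since gcd(1849, 169) = 1, x ≡ 21·(1849)⁻¹ ≡ 150 (mod 169). Smallest non-negative: 150.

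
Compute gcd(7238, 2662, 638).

22

7238 = 2 · 7 · 11 · 47; 2662 = 2 · 11³; 638 = 2 · 11 · 29
gcd takes min exponent of each prime: 2 · 11 = 22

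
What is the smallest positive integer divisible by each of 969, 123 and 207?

969 = 3 · 17 · 19; 123 = 3 · 41; 207 = 3² · 23
lcm takes max exponent of each prime: 3² · 17 · 19 · 23 · 41 = 2741301

2741301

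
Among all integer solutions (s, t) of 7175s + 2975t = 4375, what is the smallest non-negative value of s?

gcd(7175, 2975) = 175 (Euclid: 7175 = 2·2975 + 1225; 2975 = 2·1225 + 525; 1225 = 2·525 + 175; 525 = 3·175 + 0), and 175 | 4375.
Extended Euclid: 7175·(5) + 2975·(-12) = 175. Scale by 25: s₀ = 125.
General solution s = s₀ + 17k; reducing mod 17 gives s = 6 (and t = -13).

6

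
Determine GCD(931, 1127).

931 = 7² · 19
1127 = 7² · 23
Common: 7² = 49

49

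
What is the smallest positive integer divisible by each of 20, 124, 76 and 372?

35340

20 = 2² · 5; 124 = 2² · 31; 76 = 2² · 19; 372 = 2² · 3 · 31
lcm takes max exponent of each prime: 2² · 3 · 5 · 19 · 31 = 35340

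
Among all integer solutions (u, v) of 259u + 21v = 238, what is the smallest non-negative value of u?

Euclid: 259 = 12·21 + 7; 21 = 3·7 + 0 → gcd = 7; 238 = 7·34.
Back-substitution yields 259·(1) + 21·(-12) = 7, so one solution is u = 1·34 = 34, v = -12·34 = -408.
Solutions in u differ by 21/7 = 3; the one in [0, 3) is 34 mod 3 = 1.

1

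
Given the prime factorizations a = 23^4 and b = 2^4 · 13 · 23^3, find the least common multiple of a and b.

max exponent per prime: 2^4 · 13 · 23^4 = 58206928

58206928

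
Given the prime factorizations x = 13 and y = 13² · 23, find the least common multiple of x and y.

3887

max exponent per prime: 13² · 23 = 3887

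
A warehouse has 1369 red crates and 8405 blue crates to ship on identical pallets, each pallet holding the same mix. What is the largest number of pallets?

1369 = 37²
8405 = 5 · 41²
Common: 1 = 1

1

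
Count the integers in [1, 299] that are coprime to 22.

136

22 = 2·11. Inclusion–exclusion on these primes:
299 − ⌊299/2⌋ − ⌊299/11⌋ + ⌊299/22⌋ = 136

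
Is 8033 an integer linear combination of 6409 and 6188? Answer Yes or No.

By Bézout, 6409u + 6188v = 8033 has integer solutions iff gcd(6409, 6188) | 8033.
Euclid: 6409 = 1·6188 + 221; 6188 = 28·221 + 0. gcd = 221; 8033 mod 221 = 77. No.

No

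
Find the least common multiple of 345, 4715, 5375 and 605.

345 = 3 · 5 · 23; 4715 = 5 · 23 · 41; 5375 = 5³ · 43; 605 = 5 · 11²
lcm takes max exponent of each prime: 3 · 5³ · 11² · 23 · 41 · 43 = 1839910875

1839910875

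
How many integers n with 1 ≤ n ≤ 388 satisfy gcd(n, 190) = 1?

147

Prime factors of 190: 2, 5, 19. Count integers ≤ 388 divisible by none of them.
By inclusion–exclusion: 388 − ⌊388/2⌋ − ⌊388/5⌋ − ⌊388/19⌋ + ⌊388/10⌋ + ⌊388/38⌋ + ⌊388/95⌋ − ⌊388/190⌋ = 147.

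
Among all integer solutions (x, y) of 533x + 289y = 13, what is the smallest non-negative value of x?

141

Euclid: 533 = 1·289 + 244; 289 = 1·244 + 45; 244 = 5·45 + 19; 45 = 2·19 + 7; 19 = 2·7 + 5; 7 = 1·5 + 2; 5 = 2·2 + 1; 2 = 2·1 + 0 → gcd = 1; 13 = 1·13.
Back-substitution yields 533·(122) + 289·(-225) = 1, so one solution is x = 122·13 = 1586, y = -225·13 = -2925.
Solutions in x differ by 289/1 = 289; the one in [0, 289) is 1586 mod 289 = 141.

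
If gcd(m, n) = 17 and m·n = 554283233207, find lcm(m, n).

Since gcd(m,n)·lcm(m,n) = mn, lcm = 554283233207/17 = 32604896071.

32604896071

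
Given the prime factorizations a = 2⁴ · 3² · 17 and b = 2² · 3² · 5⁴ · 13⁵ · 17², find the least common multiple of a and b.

9657330930000

max exponent per prime: 2⁴ · 3² · 5⁴ · 13⁵ · 17² = 9657330930000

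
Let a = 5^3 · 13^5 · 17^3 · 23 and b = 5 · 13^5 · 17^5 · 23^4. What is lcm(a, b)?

18440926017103617625

max exponent per prime: 5^3 · 13^5 · 17^5 · 23^4 = 18440926017103617625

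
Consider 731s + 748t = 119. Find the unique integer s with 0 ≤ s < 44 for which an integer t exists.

37

Reduce mod 748: 731s ≡ 119 (mod 748). With g = gcd(731, 748) = 17 dividing 119, divide through: 43s ≡ 7 (mod 44).
Since gcd(43, 44) = 1, s ≡ 7·(43)⁻¹ ≡ 37 (mod 44). Smallest non-negative: 37.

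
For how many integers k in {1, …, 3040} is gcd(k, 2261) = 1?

2323

Prime factors of 2261: 7, 17, 19. Count integers ≤ 3040 divisible by none of them.
By inclusion–exclusion: 3040 − ⌊3040/7⌋ − ⌊3040/17⌋ − ⌊3040/19⌋ + ⌊3040/119⌋ + ⌊3040/133⌋ + ⌊3040/323⌋ − ⌊3040/2261⌋ = 2323.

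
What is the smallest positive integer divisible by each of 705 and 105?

4935

gcd first: 705 = 6·105 + 75; 105 = 1·75 + 30; 75 = 2·30 + 15; 30 = 2·15 + 0 → gcd = 15
lcm = 705·105/gcd = 74025/15 = 4935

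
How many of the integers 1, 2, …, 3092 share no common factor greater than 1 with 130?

1142

130 = 2·5·13. Inclusion–exclusion on these primes:
3092 − ⌊3092/2⌋ − ⌊3092/5⌋ − ⌊3092/13⌋ + ⌊3092/10⌋ + ⌊3092/26⌋ + ⌊3092/65⌋ − ⌊3092/130⌋ = 1142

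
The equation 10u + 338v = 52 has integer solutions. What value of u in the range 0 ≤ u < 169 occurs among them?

39

gcd(10, 338) = 2 (Euclid: 338 = 33·10 + 8; 10 = 1·8 + 2; 8 = 4·2 + 0), and 2 | 52.
Extended Euclid: 10·(34) + 338·(-1) = 2. Scale by 26: u₀ = 884.
General solution u = u₀ + 169t; reducing mod 169 gives u = 39 (and v = -1).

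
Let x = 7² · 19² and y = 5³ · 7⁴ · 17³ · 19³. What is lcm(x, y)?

max exponent per prime: 5³ · 7⁴ · 17³ · 19³ = 10113692383375

10113692383375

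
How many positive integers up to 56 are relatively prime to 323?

51

323 = 17·19. Inclusion–exclusion on these primes:
56 − ⌊56/17⌋ − ⌊56/19⌋ + ⌊56/323⌋ = 51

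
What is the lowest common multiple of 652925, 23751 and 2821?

652925 = 5² · 7² · 13 · 41; 23751 = 3² · 7 · 13 · 29; 2821 = 7 · 13 · 31
lcm takes max exponent of each prime: 3² · 5² · 7² · 13 · 29 · 31 · 41 = 5282816175

5282816175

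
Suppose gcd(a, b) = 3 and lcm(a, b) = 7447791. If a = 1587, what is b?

14079

Using ab = gcd(a,b)·lcm(a,b) = 3·7447791 = 22343373, we get b = 22343373/1587 = 14079.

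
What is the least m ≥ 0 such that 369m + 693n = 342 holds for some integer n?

Reduce mod 693: 369m ≡ 342 (mod 693). With g = gcd(369, 693) = 9 dividing 342, divide through: 41m ≡ 38 (mod 77).
Since gcd(41, 77) = 1, m ≡ 38·(41)⁻¹ ≡ 46 (mod 77). Smallest non-negative: 46.

46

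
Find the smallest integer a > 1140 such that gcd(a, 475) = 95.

gcd(a, 475) = 95 forces 95 | a; write a = 95s. Then gcd(95s, 95·5) = 95·gcd(s, 5), so need gcd(s, 5) = 1.
95s > 1140 gives s ≥ 13. The least s ≥ 13 coprime to 5 is 13, so a = 95·13 = 1235.

1235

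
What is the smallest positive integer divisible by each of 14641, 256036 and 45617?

11679594212

14641 = 11⁴; 256036 = 2² · 11² · 23²; 45617 = 11² · 13 · 29
lcm takes max exponent of each prime: 2² · 11⁴ · 13 · 23² · 29 = 11679594212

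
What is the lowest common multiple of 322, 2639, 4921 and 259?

85339982

322 = 2 · 7 · 23; 2639 = 7 · 13 · 29; 4921 = 7 · 19 · 37; 259 = 7 · 37
lcm takes max exponent of each prime: 2 · 7 · 13 · 19 · 23 · 29 · 37 = 85339982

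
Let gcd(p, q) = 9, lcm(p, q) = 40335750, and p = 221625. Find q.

1638

Using pq = gcd(p,q)·lcm(p,q) = 9·40335750 = 363021750, we get q = 363021750/221625 = 1638.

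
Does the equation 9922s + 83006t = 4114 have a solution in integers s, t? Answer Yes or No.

gcd(9922, 83006): 83006 = 8·9922 + 3630; 9922 = 2·3630 + 2662; 3630 = 1·2662 + 968; 2662 = 2·968 + 726; 968 = 1·726 + 242; 726 = 3·242 + 0 → 242
242 divides 4114, so a solution exists.

Yes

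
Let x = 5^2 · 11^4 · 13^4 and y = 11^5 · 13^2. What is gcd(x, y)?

min exponent per shared prime: 11^4 · 13^2 = 2474329

2474329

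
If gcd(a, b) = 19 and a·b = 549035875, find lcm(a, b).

28896625

gcd·lcm = product, so lcm = 549035875/19 = 28896625.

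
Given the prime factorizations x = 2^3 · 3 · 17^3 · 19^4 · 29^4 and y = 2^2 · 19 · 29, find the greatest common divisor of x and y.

min exponent per shared prime: 2^2 · 19 · 29 = 2204

2204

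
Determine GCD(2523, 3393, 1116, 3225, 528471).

gcd(2523, 3393): 3393 = 1·2523 + 870; 2523 = 2·870 + 783; 870 = 1·783 + 87; 783 = 9·87 + 0 → 87
gcd(87, 1116): 1116 = 12·87 + 72; 87 = 1·72 + 15; 72 = 4·15 + 12; 15 = 1·12 + 3; 12 = 4·3 + 0 → 3
gcd(3, 3225): 3225 = 1075·3 + 0 → 3
gcd(3, 528471): 528471 = 176157·3 + 0 → 3

3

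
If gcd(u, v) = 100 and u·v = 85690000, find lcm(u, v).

856900

Since gcd(u,v)·lcm(u,v) = uv, lcm = 85690000/100 = 856900.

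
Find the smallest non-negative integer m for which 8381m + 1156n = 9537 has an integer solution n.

1

Euclid: 8381 = 7·1156 + 289; 1156 = 4·289 + 0 → gcd = 289; 9537 = 289·33.
Back-substitution yields 8381·(1) + 1156·(-7) = 289, so one solution is m = 1·33 = 33, n = -7·33 = -231.
Solutions in m differ by 1156/289 = 4; the one in [0, 4) is 33 mod 4 = 1.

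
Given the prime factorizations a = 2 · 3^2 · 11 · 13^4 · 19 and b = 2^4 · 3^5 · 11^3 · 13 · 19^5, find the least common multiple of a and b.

365970201984150192

max exponent per prime: 2^4 · 3^5 · 11^3 · 13^4 · 19^5 = 365970201984150192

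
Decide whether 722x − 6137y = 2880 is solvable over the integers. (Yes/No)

By Bézout, 722x − 6137y = 2880 has integer solutions iff gcd(722, 6137) | 2880.
Euclid: 6137 = 8·722 + 361; 722 = 2·361 + 0. gcd = 361; 2880 mod 361 = 353. No.

No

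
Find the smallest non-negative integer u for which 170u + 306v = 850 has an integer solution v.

Reduce mod 306: 170u ≡ 850 (mod 306). With g = gcd(170, 306) = 34 dividing 850, divide through: 5u ≡ 25 (mod 9).
Since gcd(5, 9) = 1, u ≡ 25·(5)⁻¹ ≡ 5 (mod 9). Smallest non-negative: 5.

5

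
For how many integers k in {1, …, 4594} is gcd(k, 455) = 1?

2908

Prime factors of 455: 5, 7, 13. Count integers ≤ 4594 divisible by none of them.
By inclusion–exclusion: 4594 − ⌊4594/5⌋ − ⌊4594/7⌋ − ⌊4594/13⌋ + ⌊4594/35⌋ + ⌊4594/65⌋ + ⌊4594/91⌋ − ⌊4594/455⌋ = 2908.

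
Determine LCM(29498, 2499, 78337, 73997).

5740979844138

29498 = 2 · 7³ · 43; 2499 = 3 · 7² · 17; 78337 = 7 · 19² · 31; 73997 = 7 · 11 · 31²
lcm takes max exponent of each prime: 2 · 3 · 7³ · 11 · 17 · 19² · 31² · 43 = 5740979844138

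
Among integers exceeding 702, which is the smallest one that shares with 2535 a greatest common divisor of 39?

741

2535 = 39·65. Any a with gcd(a, 2535) = 39 is a multiple of 39, say 39s, with s coprime to 65.
Need s > 702/39, so s ≥ 19. First s ≥ 19 with gcd(s, 65) = 1 is s = 19. Thus a = 39·19 = 741.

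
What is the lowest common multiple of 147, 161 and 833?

lcm(147, 161) = 147·161/gcd = 23667/7 = 3381
lcm(3381, 833) = 3381·833/gcd = 2816373/49 = 57477

57477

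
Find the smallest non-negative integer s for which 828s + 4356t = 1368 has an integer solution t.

gcd(828, 4356) = 36 (Euclid: 4356 = 5·828 + 216; 828 = 3·216 + 180; 216 = 1·180 + 36; 180 = 5·36 + 0), and 36 | 1368.
Extended Euclid: 828·(-21) + 4356·(4) = 36. Scale by 38: s₀ = -798.
General solution s = s₀ + 121k; reducing mod 121 gives s = 49 (and t = -9).

49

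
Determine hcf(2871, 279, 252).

2871 = 3² · 11 · 29; 279 = 3² · 31; 252 = 2² · 3² · 7
gcd takes min exponent of each prime: 3² = 9

9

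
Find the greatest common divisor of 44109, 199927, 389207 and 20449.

169

gcd(44109, 199927): 199927 = 4·44109 + 23491; 44109 = 1·23491 + 20618; 23491 = 1·20618 + 2873; 20618 = 7·2873 + 507; 2873 = 5·507 + 338; 507 = 1·338 + 169; 338 = 2·169 + 0 → 169
gcd(169, 389207): 389207 = 2303·169 + 0 → 169
gcd(169, 20449): 20449 = 121·169 + 0 → 169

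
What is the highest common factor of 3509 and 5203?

3509 = 11² · 29
5203 = 11² · 43
Common: 11² = 121

121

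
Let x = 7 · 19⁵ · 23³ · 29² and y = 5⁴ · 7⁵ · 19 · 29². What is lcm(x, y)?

max exponent per prime: 5⁴ · 7⁵ · 19⁵ · 23³ · 29² = 266144641148712606875

266144641148712606875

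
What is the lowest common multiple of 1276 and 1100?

1276 = 2² · 11 · 29; 1100 = 2² · 5² · 11
max exponents: 2² · 5² · 11 · 29 = 31900

31900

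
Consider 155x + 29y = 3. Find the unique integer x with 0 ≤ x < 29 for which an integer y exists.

Reduce mod 29: 155x ≡ 3 (mod 29). With g = gcd(155, 29) = 1 dividing 3, divide through: 155x ≡ 3 (mod 29).
Since gcd(155, 29) = 1, x ≡ 3·(155)⁻¹ ≡ 9 (mod 29). Smallest non-negative: 9.

9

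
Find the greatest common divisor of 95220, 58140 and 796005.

gcd(95220, 58140): 95220 = 1·58140 + 37080; 58140 = 1·37080 + 21060; 37080 = 1·21060 + 16020; 21060 = 1·16020 + 5040; 16020 = 3·5040 + 900; 5040 = 5·900 + 540; 900 = 1·540 + 360; 540 = 1·360 + 180; 360 = 2·180 + 0 → 180
gcd(180, 796005): 796005 = 4422·180 + 45; 180 = 4·45 + 0 → 45

45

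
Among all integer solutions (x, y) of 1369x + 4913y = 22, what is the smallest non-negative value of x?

707

Reduce mod 4913: 1369x ≡ 22 (mod 4913). With g = gcd(1369, 4913) = 1 dividing 22, divide through: 1369x ≡ 22 (mod 4913).
Since gcd(1369, 4913) = 1, x ≡ 22·(1369)⁻¹ ≡ 707 (mod 4913). Smallest non-negative: 707.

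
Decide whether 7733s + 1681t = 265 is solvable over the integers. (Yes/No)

By Bézout, 7733s + 1681t = 265 has integer solutions iff gcd(7733, 1681) | 265.
Euclid: 7733 = 4·1681 + 1009; 1681 = 1·1009 + 672; 1009 = 1·672 + 337; 672 = 1·337 + 335; 337 = 1·335 + 2; 335 = 167·2 + 1; 2 = 2·1 + 0. gcd = 1; 265 mod 1 = 0. Yes.

Yes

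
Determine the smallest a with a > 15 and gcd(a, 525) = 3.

18

525 = 3·175. Any a with gcd(a, 525) = 3 is a multiple of 3, say 3s, with s coprime to 175.
Need s > 15/3, so s ≥ 6. First s ≥ 6 with gcd(s, 175) = 1 is s = 6. Thus a = 3·6 = 18.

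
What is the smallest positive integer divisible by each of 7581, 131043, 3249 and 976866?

7581 = 3 · 7 · 19²; 131043 = 3 · 11² · 19²; 3249 = 3² · 19²; 976866 = 2 · 3 · 11 · 19² · 41
lcm takes max exponent of each prime: 2 · 3² · 7 · 11² · 19² · 41 = 225656046

225656046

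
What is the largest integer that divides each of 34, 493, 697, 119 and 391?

17

34 = 2 · 17; 493 = 17 · 29; 697 = 17 · 41; 119 = 7 · 17; 391 = 17 · 23
gcd takes min exponent of each prime: 17 = 17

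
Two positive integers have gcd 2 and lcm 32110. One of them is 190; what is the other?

338

Using mn = gcd(m,n)·lcm(m,n) = 2·32110 = 64220, we get n = 64220/190 = 338.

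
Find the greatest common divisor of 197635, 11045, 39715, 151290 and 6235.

5

197635 = 5 · 29² · 47; 11045 = 5 · 47²; 39715 = 5 · 13² · 47; 151290 = 2 · 3² · 5 · 41²; 6235 = 5 · 29 · 43
gcd takes min exponent of each prime: 5 = 5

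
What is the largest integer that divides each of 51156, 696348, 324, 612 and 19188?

36

gcd(51156, 696348): 696348 = 13·51156 + 31320; 51156 = 1·31320 + 19836; 31320 = 1·19836 + 11484; 19836 = 1·11484 + 8352; 11484 = 1·8352 + 3132; 8352 = 2·3132 + 2088; 3132 = 1·2088 + 1044; 2088 = 2·1044 + 0 → 1044
gcd(1044, 324): 1044 = 3·324 + 72; 324 = 4·72 + 36; 72 = 2·36 + 0 → 36
gcd(36, 612): 612 = 17·36 + 0 → 36
gcd(36, 19188): 19188 = 533·36 + 0 → 36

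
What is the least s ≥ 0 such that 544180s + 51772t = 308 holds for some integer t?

Euclid: 544180 = 10·51772 + 26460; 51772 = 1·26460 + 25312; 26460 = 1·25312 + 1148; 25312 = 22·1148 + 56; 1148 = 20·56 + 28; 56 = 2·28 + 0 → gcd = 28; 308 = 28·11.
Back-substitution yields 544180·(902) + 51772·(-9481) = 28, so one solution is s = 902·11 = 9922, t = -9481·11 = -104291.
Solutions in s differ by 51772/28 = 1849; the one in [0, 1849) is 9922 mod 1849 = 677.

677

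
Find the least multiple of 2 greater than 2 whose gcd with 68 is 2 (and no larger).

6

68 = 2·34. Any m with gcd(m, 68) = 2 is a multiple of 2, say 2s, with s coprime to 34.
Need s > 2/2, so s ≥ 2. First s ≥ 2 with gcd(s, 34) = 1 is s = 3. Thus m = 2·3 = 6.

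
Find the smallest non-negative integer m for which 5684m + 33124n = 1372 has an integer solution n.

gcd(5684, 33124) = 196 (Euclid: 33124 = 5·5684 + 4704; 5684 = 1·4704 + 980; 4704 = 4·980 + 784; 980 = 1·784 + 196; 784 = 4·196 + 0), and 196 | 1372.
Extended Euclid: 5684·(35) + 33124·(-6) = 196. Scale by 7: m₀ = 245.
General solution m = m₀ + 169t; reducing mod 169 gives m = 76 (and n = -13).

76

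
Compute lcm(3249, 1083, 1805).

16245

3249 = 3² · 19²; 1083 = 3 · 19²; 1805 = 5 · 19²
lcm takes max exponent of each prime: 3² · 5 · 19² = 16245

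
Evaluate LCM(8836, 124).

8836 = 2² · 47²; 124 = 2² · 31
max exponents: 2² · 31 · 47² = 273916

273916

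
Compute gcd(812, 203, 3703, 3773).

7

812 = 2² · 7 · 29; 203 = 7 · 29; 3703 = 7 · 23²; 3773 = 7³ · 11
gcd takes min exponent of each prime: 7 = 7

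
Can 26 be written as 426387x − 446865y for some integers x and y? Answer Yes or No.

By Bézout, 426387x − 446865y = 26 has integer solutions iff gcd(426387, 446865) | 26.
Euclid: 446865 = 1·426387 + 20478; 426387 = 20·20478 + 16827; 20478 = 1·16827 + 3651; 16827 = 4·3651 + 2223; 3651 = 1·2223 + 1428; 2223 = 1·1428 + 795; 1428 = 1·795 + 633; 795 = 1·633 + 162; 633 = 3·162 + 147; 162 = 1·147 + 15; 147 = 9·15 + 12; 15 = 1·12 + 3; 12 = 4·3 + 0. gcd = 3; 26 mod 3 = 2. No.

No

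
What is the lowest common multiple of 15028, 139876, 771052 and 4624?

lcm(15028, 139876) = 15028·139876/gcd = 2102056528/1156 = 1818388
lcm(1818388, 771052) = 1818388·771052/gcd = 1402071704176/1156 = 1212864796
lcm(1212864796, 4624) = 1212864796·4624/gcd = 5608286816704/1156 = 4851459184

4851459184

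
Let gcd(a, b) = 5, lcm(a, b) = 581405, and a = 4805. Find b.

605

Using ab = gcd(a,b)·lcm(a,b) = 5·581405 = 2907025, we get b = 2907025/4805 = 605.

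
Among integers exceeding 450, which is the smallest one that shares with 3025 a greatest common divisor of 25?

475

gcd(m, 3025) = 25 forces 25 | m; write m = 25s. Then gcd(25s, 25·121) = 25·gcd(s, 121), so need gcd(s, 121) = 1.
25s > 450 gives s ≥ 19. The least s ≥ 19 coprime to 121 is 19, so m = 25·19 = 475.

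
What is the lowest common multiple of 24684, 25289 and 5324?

5158956

24684 = 2² · 3 · 11² · 17; 25289 = 11³ · 19; 5324 = 2² · 11³
lcm takes max exponent of each prime: 2² · 3 · 11³ · 17 · 19 = 5158956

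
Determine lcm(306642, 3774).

192877818

gcd first: 306642 = 81·3774 + 948; 3774 = 3·948 + 930; 948 = 1·930 + 18; 930 = 51·18 + 12; 18 = 1·12 + 6; 12 = 2·6 + 0 → gcd = 6
lcm = 306642·3774/gcd = 1157266908/6 = 192877818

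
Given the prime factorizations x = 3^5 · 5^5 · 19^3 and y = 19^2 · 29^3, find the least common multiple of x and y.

max exponent per prime: 3^5 · 5^5 · 19^3 · 29^3 = 127031402165625

127031402165625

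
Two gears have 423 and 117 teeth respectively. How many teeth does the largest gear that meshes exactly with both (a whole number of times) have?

Euclid: 423 = 3·117 + 72; 117 = 1·72 + 45; 72 = 1·45 + 27; 45 = 1·27 + 18; 27 = 1·18 + 9; 18 = 2·9 + 0. Last nonzero remainder: 9.

9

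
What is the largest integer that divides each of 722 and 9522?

2

Euclid: 9522 = 13·722 + 136; 722 = 5·136 + 42; 136 = 3·42 + 10; 42 = 4·10 + 2; 10 = 5·2 + 0. Last nonzero remainder: 2.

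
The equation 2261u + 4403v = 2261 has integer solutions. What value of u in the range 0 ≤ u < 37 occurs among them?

Euclid: 4403 = 1·2261 + 2142; 2261 = 1·2142 + 119; 2142 = 18·119 + 0 → gcd = 119; 2261 = 119·19.
Back-substitution yields 2261·(2) + 4403·(-1) = 119, so one solution is u = 2·19 = 38, v = -1·19 = -19.
Solutions in u differ by 4403/119 = 37; the one in [0, 37) is 38 mod 37 = 1.

1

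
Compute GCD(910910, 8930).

Euclid: 910910 = 102·8930 + 50; 8930 = 178·50 + 30; 50 = 1·30 + 20; 30 = 1·20 + 10; 20 = 2·10 + 0. Last nonzero remainder: 10.

10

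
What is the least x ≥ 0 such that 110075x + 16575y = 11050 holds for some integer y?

Reduce mod 16575: 110075x ≡ 11050 (mod 16575). With g = gcd(110075, 16575) = 425 dividing 11050, divide through: 259x ≡ 26 (mod 39).
Since gcd(259, 39) = 1, x ≡ 26·(259)⁻¹ ≡ 26 (mod 39). Smallest non-negative: 26.

26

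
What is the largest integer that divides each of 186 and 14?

186 = 2 · 3 · 31
14 = 2 · 7
Common: 2 = 2

2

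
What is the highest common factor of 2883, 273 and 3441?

gcd(2883, 273): 2883 = 10·273 + 153; 273 = 1·153 + 120; 153 = 1·120 + 33; 120 = 3·33 + 21; 33 = 1·21 + 12; 21 = 1·12 + 9; 12 = 1·9 + 3; 9 = 3·3 + 0 → 3
gcd(3, 3441): 3441 = 1147·3 + 0 → 3

3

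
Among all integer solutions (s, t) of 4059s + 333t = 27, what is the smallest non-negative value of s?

11

Reduce mod 333: 4059s ≡ 27 (mod 333). With g = gcd(4059, 333) = 9 dividing 27, divide through: 451s ≡ 3 (mod 37).
Since gcd(451, 37) = 1, s ≡ 3·(451)⁻¹ ≡ 11 (mod 37). Smallest non-negative: 11.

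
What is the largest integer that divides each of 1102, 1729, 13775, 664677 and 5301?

19

1102 = 2 · 19 · 29; 1729 = 7 · 13 · 19; 13775 = 5² · 19 · 29; 664677 = 3² · 13² · 19 · 23; 5301 = 3² · 19 · 31
gcd takes min exponent of each prime: 19 = 19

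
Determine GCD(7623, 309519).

Euclid: 309519 = 40·7623 + 4599; 7623 = 1·4599 + 3024; 4599 = 1·3024 + 1575; 3024 = 1·1575 + 1449; 1575 = 1·1449 + 126; 1449 = 11·126 + 63; 126 = 2·63 + 0. Last nonzero remainder: 63.

63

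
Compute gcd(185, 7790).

Euclid: 7790 = 42·185 + 20; 185 = 9·20 + 5; 20 = 4·5 + 0. Last nonzero remainder: 5.

5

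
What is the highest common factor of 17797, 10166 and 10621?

13

gcd(17797, 10166): 17797 = 1·10166 + 7631; 10166 = 1·7631 + 2535; 7631 = 3·2535 + 26; 2535 = 97·26 + 13; 26 = 2·13 + 0 → 13
gcd(13, 10621): 10621 = 817·13 + 0 → 13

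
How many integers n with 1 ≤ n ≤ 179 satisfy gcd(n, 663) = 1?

104

Prime factors of 663: 3, 13, 17. Count integers ≤ 179 divisible by none of them.
By inclusion–exclusion: 179 − ⌊179/3⌋ − ⌊179/13⌋ − ⌊179/17⌋ + ⌊179/39⌋ + ⌊179/51⌋ + ⌊179/221⌋ − ⌊179/663⌋ = 104.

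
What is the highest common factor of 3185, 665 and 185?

gcd(3185, 665): 3185 = 4·665 + 525; 665 = 1·525 + 140; 525 = 3·140 + 105; 140 = 1·105 + 35; 105 = 3·35 + 0 → 35
gcd(35, 185): 185 = 5·35 + 10; 35 = 3·10 + 5; 10 = 2·5 + 0 → 5

5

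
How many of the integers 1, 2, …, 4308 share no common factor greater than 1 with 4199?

Prime factors of 4199: 13, 17, 19. Count integers ≤ 4308 divisible by none of them.
By inclusion–exclusion: 4308 − ⌊4308/13⌋ − ⌊4308/17⌋ − ⌊4308/19⌋ + ⌊4308/221⌋ + ⌊4308/247⌋ + ⌊4308/323⌋ − ⌊4308/4199⌋ = 3546.

3546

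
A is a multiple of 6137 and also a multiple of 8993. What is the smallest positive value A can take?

3246473

gcd first: 8993 = 1·6137 + 2856; 6137 = 2·2856 + 425; 2856 = 6·425 + 306; 425 = 1·306 + 119; 306 = 2·119 + 68; 119 = 1·68 + 51; 68 = 1·51 + 17; 51 = 3·17 + 0 → gcd = 17
lcm = 6137·8993/gcd = 55190041/17 = 3246473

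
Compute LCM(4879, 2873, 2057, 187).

4879 = 7 · 17 · 41; 2873 = 13² · 17; 2057 = 11² · 17; 187 = 11 · 17
lcm takes max exponent of each prime: 7 · 11² · 13² · 17 · 41 = 99770671

99770671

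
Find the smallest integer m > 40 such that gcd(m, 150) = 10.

70

150 = 10·15. Any m with gcd(m, 150) = 10 is a multiple of 10, say 10s, with s coprime to 15.
Need s > 40/10, so s ≥ 5. First s ≥ 5 with gcd(s, 15) = 1 is s = 7. Thus m = 10·7 = 70.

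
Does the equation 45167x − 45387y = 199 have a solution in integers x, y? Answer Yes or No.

gcd(45167, 45387): 45387 = 1·45167 + 220; 45167 = 205·220 + 67; 220 = 3·67 + 19; 67 = 3·19 + 10; 19 = 1·10 + 9; 10 = 1·9 + 1; 9 = 9·1 + 0 → 1
1 divides 199, so a solution exists.

Yes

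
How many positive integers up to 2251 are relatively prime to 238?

238 = 2·7·17. Inclusion–exclusion on these primes:
2251 − ⌊2251/2⌋ − ⌊2251/7⌋ − ⌊2251/17⌋ + ⌊2251/14⌋ + ⌊2251/34⌋ + ⌊2251/119⌋ − ⌊2251/238⌋ = 908

908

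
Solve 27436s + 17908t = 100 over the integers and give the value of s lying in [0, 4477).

3900

Reduce mod 17908: 27436s ≡ 100 (mod 17908). With g = gcd(27436, 17908) = 4 dividing 100, divide through: 6859s ≡ 25 (mod 4477).
Since gcd(6859, 4477) = 1, s ≡ 25·(6859)⁻¹ ≡ 3900 (mod 4477). Smallest non-negative: 3900.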